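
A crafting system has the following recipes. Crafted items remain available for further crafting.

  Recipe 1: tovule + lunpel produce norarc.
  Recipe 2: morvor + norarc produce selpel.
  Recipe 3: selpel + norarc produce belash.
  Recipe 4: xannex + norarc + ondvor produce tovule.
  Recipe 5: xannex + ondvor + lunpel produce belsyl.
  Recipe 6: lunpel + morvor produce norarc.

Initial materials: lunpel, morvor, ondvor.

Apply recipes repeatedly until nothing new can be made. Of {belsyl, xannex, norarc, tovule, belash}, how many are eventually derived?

Using Recipe 6, lunpel and morvor make norarc.
morvor + norarc → selpel (Recipe 2).
Using Recipe 3, selpel and norarc make belash.
belsyl would need xannex, ondvor, and lunpel (Recipe 5), but xannex is never obtained.
No rule produces xannex, and it is not given.
norarc: reached.
tovule would need xannex, norarc, and ondvor (Recipe 4), but xannex is never obtained.
belash: reached.
Reached: norarc and belash — 2 of the 5.

2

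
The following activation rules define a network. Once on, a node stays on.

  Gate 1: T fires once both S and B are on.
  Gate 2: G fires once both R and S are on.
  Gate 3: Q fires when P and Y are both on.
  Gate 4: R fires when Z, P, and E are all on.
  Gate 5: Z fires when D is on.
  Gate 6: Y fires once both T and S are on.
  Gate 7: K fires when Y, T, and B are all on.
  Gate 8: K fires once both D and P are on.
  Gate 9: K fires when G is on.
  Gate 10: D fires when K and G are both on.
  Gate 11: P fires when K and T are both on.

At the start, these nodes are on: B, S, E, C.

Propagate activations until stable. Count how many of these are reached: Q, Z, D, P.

Gate 1: S and B on → T on.
Gate 6: T and S on → Y on.
Y, T, and B are on, so K fires (Gate 7).
Gate 11: K and T on → P on.
P and Y are on, so Q fires (Gate 3).
Q: reached.
Z would need D (Gate 5), but D never turns on.
D would need K and G (Gate 10), but G never turns on.
P: reached.
Reached: Q and P — 2 of the 4.

2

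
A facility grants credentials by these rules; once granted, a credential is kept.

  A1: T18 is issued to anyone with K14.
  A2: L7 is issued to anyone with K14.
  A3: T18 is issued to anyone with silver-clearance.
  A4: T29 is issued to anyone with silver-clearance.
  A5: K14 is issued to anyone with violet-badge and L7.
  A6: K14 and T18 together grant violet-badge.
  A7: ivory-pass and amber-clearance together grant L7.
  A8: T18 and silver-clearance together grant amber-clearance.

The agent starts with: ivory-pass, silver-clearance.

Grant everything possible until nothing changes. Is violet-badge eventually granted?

violet-badge would need K14 and T18 (A6), but K14 is never granted.

No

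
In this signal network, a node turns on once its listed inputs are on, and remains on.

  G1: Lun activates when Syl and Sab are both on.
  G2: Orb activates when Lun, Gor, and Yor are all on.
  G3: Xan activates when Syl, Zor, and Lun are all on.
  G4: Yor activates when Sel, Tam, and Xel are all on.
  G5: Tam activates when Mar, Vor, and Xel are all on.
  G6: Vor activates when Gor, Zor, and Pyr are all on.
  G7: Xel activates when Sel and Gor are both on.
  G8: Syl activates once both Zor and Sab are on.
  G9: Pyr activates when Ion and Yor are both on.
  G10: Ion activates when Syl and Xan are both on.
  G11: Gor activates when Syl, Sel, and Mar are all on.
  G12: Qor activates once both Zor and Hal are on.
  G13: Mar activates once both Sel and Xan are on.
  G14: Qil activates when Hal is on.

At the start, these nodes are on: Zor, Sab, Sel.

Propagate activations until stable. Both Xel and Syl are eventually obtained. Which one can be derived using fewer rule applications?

Syl: G8: Zor and Sab on → Syl on. [1 rule application]
Xel: G8: Zor and Sab on → Syl on. G1: Syl and Sab on → Lun on. G3: Syl, Zor, and Lun on → Xan on. Sel and Xan are on, so Mar activates (G13). G11: Syl, Sel, and Mar on → Gor on. Sel and Gor are on, so Xel activates (G7). [6 rule applications]
Syl needs fewer.

Syl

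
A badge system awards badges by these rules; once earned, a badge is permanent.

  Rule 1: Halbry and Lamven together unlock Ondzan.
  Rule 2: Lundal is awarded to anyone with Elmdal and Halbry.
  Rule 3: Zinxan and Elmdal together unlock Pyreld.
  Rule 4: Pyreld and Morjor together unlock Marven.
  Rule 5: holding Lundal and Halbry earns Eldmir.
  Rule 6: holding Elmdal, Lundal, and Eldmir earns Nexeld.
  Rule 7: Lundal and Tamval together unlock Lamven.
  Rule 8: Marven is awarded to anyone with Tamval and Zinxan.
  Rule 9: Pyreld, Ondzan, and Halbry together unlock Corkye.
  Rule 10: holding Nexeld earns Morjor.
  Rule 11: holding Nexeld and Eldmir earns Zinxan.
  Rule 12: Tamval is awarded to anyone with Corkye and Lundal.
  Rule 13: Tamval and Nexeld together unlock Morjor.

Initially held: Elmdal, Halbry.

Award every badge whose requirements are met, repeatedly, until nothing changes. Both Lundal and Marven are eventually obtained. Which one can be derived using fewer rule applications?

Lundal

Lundal: With Elmdal and Halbry, Lundal is earned (Rule 2). [1 rule application]
Marven: With Elmdal and Halbry, Lundal is earned (Rule 2). With Lundal and Halbry, Eldmir is earned (Rule 5). With Elmdal, Lundal, and Eldmir, Nexeld is earned (Rule 6). With Nexeld and Eldmir, Zinxan is earned (Rule 11). With Nexeld, Morjor is earned (Rule 10). With Zinxan and Elmdal, Pyreld is earned (Rule 3). With Pyreld and Morjor, Marven is earned (Rule 4). [7 rule applications]
Lundal needs fewer.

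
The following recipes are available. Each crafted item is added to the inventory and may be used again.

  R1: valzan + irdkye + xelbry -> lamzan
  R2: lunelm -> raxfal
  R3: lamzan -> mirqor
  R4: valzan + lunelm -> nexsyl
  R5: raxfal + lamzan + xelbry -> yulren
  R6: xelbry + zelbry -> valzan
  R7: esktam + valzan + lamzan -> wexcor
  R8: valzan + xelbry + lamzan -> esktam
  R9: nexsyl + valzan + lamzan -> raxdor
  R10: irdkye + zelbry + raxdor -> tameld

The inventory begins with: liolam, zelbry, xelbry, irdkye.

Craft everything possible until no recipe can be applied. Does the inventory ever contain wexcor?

Yes

xelbry + zelbry -> valzan (R6).
valzan + irdkye + xelbry -> lamzan (R1).
valzan + xelbry + lamzan -> esktam (R8).
Using R7, esktam, valzan, and lamzan make wexcor.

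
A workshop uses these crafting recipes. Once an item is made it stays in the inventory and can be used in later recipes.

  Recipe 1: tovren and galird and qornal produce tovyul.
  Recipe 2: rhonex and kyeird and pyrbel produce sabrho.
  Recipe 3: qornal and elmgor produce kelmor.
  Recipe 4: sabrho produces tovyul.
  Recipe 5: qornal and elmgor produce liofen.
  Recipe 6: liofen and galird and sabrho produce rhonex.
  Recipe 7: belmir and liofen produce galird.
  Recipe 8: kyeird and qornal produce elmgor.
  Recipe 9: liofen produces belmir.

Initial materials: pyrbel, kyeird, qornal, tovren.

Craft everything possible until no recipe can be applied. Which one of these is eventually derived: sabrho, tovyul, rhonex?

tovyul

kyeird and qornal → elmgor (Recipe 8).
Using Recipe 5, qornal and elmgor make liofen.
liofen → belmir (Recipe 9).
Using Recipe 7, belmir and liofen make galird.
tovren and galird and qornal → tovyul (Recipe 1).
sabrho would need rhonex, kyeird, and pyrbel (Recipe 2), but rhonex is never obtained. rhonex would need liofen, galird, and sabrho (Recipe 6), but sabrho is never obtained.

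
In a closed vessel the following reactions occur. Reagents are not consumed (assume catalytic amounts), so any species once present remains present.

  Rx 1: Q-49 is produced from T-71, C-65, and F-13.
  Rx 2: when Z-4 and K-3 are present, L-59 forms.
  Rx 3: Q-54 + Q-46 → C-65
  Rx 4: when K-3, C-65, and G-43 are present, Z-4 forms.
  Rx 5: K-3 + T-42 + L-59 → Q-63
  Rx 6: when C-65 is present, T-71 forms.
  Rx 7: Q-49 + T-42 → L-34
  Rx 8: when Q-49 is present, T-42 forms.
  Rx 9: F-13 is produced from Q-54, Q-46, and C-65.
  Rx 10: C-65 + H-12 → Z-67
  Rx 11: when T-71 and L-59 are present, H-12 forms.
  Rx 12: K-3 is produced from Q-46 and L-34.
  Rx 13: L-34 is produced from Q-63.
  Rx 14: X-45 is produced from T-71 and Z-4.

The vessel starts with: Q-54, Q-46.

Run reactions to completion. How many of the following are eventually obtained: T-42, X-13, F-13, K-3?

Q-54 and Q-46 present → C-65 forms (Rx 3).
C-65 present → T-71 forms (Rx 6).
Q-54, Q-46, and C-65 present → F-13 forms (Rx 9).
T-71, C-65, and F-13 present → Q-49 forms (Rx 1).
Q-49 present → T-42 forms (Rx 8).
Q-49 and T-42 present → L-34 forms (Rx 7).
Q-46 and L-34 present → K-3 forms (Rx 12).
T-42: reached.
No rule produces X-13, and it is not given.
F-13: reached.
K-3: reached.
Reached: T-42, F-13, and K-3 — 3 of the 4.

3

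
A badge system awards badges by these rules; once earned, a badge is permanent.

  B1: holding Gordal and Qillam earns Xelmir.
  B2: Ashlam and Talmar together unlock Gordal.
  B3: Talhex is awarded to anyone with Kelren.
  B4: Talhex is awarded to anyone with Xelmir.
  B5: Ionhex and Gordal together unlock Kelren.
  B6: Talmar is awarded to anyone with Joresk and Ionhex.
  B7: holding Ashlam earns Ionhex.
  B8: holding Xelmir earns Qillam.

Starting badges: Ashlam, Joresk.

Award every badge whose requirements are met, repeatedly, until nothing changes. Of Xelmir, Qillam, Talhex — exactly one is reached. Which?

With Ashlam, Ionhex is earned (B7).
With Joresk and Ionhex, Talmar is earned (B6).
With Ashlam and Talmar, Gordal is earned (B2).
With Ionhex and Gordal, Kelren is earned (B5).
With Kelren, Talhex is earned (B3).
Qillam would need Xelmir (B8), but Xelmir is never earned. Xelmir would need Gordal and Qillam (B1), but Qillam is never earned.

Talhex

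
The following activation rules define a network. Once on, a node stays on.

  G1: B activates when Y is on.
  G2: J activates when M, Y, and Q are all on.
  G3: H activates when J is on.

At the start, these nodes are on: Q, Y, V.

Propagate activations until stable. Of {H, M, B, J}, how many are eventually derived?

G1: Y on → B on.
H would need J (G3), but J never turns on.
No rule produces M, and it is not given.
B: reached.
J would need M, Y, and Q (G2), but M never turns on.
Reached: B — 1 of the 4.

1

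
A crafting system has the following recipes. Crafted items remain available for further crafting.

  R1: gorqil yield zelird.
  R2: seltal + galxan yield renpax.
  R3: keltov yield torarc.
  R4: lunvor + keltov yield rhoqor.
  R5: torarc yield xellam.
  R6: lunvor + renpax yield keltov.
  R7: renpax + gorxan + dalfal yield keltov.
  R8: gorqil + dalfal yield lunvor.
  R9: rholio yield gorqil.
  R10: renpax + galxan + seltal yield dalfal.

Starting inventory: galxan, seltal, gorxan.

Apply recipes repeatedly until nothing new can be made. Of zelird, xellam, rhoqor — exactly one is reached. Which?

xellam

Using R2, seltal and galxan make renpax.
renpax + galxan + seltal → dalfal (R10).
Using R7, renpax, gorxan, and dalfal make keltov.
keltov → torarc (R3).
Using R5, torarc makes xellam.
zelird would need gorqil (R1), but gorqil is never obtained. rhoqor would need lunvor and keltov (R4), but lunvor is never obtained.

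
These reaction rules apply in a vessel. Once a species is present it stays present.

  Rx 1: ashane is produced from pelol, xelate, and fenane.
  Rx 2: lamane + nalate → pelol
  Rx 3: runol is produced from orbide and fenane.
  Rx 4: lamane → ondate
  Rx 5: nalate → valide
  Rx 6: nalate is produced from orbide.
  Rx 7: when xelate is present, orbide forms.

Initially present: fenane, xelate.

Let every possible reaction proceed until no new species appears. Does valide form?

xelate present → orbide forms (Rx 7).
orbide present → nalate forms (Rx 6).
nalate present → valide forms (Rx 5).

Yes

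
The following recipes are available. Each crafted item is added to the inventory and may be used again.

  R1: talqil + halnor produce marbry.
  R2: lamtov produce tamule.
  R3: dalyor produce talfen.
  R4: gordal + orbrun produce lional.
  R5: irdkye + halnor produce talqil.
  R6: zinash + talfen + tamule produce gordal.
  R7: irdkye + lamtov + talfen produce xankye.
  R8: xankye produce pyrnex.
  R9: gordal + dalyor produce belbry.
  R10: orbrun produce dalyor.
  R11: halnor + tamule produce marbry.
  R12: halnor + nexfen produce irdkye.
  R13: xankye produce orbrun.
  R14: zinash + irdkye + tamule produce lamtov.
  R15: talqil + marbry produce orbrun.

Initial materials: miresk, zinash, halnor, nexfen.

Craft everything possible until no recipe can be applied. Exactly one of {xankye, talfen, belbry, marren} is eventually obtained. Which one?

talfen

Using R12, halnor and nexfen make irdkye.
irdkye + halnor → talqil (R5).
talqil + halnor → marbry (R1).
Using R15, talqil and marbry make orbrun.
orbrun → dalyor (R10).
dalyor → talfen (R3).
No rule produces marren, and it is not given. belbry would need gordal and dalyor (R9), but gordal is never obtained. xankye would need irdkye, lamtov, and talfen (R7), but lamtov is never obtained.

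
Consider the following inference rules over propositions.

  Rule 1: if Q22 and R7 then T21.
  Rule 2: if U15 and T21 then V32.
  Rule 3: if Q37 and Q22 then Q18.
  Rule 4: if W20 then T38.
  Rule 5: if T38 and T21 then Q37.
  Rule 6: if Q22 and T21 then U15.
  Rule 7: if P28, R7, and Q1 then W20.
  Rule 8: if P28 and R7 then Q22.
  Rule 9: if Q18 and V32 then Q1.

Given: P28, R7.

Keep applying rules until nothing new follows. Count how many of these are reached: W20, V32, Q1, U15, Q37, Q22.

P28 and R7 hold, so Q22 follows (Rule 8).
From Q22 and R7, Rule 1 gives T21.
From Q22 and T21, Rule 6 gives U15.
U15 and T21 hold, so V32 follows (Rule 2).
W20 would need P28, R7, and Q1 (Rule 7), but Q1 is never established.
V32: reached.
Q1 would need Q18 and V32 (Rule 9), but Q18 is never established.
U15: reached.
Q37 would need T38 and T21 (Rule 5), but T38 is never established.
Q22: reached.
Reached: V32, U15, and Q22 — 3 of the 6.

3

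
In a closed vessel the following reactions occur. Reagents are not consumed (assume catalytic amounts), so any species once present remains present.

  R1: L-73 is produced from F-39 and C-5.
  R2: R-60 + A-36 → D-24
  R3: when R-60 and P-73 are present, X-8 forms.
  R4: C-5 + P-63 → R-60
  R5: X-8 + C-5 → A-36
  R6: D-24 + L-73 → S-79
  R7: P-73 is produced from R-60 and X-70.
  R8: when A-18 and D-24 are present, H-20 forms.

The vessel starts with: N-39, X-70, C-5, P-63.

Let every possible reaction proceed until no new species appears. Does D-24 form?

C-5 and P-63 present → R-60 forms (R4).
R-60 and X-70 present → P-73 forms (R7).
R-60 and P-73 present → X-8 forms (R3).
X-8 and C-5 present → A-36 forms (R5).
R-60 and A-36 present → D-24 forms (R2).

Yes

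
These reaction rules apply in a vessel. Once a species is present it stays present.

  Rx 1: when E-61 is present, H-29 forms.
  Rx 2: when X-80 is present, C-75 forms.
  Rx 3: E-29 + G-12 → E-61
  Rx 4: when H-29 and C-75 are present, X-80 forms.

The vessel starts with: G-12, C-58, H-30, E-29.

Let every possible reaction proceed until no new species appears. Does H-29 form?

E-29 and G-12 present → E-61 forms (Rx 3).
E-61 present → H-29 forms (Rx 1).

Yes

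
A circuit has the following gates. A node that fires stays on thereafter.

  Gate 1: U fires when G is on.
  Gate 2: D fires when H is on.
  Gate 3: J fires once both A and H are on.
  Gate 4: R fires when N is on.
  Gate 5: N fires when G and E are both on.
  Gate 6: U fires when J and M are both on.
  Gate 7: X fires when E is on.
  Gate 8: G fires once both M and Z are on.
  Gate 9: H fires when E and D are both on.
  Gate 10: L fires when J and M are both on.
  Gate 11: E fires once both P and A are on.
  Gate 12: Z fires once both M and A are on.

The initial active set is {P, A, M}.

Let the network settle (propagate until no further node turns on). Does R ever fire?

Yes

M and A are on, so Z fires (Gate 12).
P and A are on, so E fires (Gate 11).
Gate 8: M and Z on → G on.
Gate 5: G and E on → N on.
Gate 4: N on → R on.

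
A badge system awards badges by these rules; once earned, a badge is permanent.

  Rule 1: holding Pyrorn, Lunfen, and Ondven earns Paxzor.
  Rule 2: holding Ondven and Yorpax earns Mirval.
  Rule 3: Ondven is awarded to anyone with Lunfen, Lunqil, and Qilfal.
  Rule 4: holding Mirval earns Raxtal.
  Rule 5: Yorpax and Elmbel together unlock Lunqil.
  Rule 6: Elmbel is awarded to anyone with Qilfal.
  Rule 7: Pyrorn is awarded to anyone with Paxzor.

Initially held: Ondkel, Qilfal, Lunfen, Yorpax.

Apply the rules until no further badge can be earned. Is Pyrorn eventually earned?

No

Pyrorn would need Paxzor (Rule 7), but Paxzor is never earned.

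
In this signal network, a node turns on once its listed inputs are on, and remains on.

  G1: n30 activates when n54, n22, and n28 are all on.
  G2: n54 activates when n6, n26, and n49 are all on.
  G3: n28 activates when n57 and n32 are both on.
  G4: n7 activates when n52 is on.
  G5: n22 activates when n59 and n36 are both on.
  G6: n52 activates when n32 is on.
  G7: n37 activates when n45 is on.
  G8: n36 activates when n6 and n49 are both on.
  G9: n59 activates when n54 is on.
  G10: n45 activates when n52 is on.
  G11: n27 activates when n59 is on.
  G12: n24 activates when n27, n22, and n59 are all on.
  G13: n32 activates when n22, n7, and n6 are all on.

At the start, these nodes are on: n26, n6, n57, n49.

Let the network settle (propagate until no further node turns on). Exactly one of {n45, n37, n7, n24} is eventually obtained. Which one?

G2: n6, n26, and n49 on → n54 on.
n6 and n49 are on, so n36 activates (G8).
n54 is on, so n59 activates (G9).
n59 and n36 are on, so n22 activates (G5).
G11: n59 on → n27 on.
G12: n27, n22, and n59 on → n24 on.
n37 would need n45 (G7), but n45 never turns on. n45 would need n52 (G10), but n52 never turns on. n7 would need n52 (G4), but n52 never turns on.

n24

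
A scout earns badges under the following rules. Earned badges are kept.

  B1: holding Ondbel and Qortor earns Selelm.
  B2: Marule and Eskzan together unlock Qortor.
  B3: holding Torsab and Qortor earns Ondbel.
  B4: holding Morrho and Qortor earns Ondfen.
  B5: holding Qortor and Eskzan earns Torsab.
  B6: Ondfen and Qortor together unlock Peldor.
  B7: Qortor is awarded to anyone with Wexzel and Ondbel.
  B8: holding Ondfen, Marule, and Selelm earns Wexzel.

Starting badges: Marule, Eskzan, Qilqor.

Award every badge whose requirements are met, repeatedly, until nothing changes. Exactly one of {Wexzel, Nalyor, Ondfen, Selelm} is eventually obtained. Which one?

With Marule and Eskzan, Qortor is earned (B2).
With Qortor and Eskzan, Torsab is earned (B5).
With Torsab and Qortor, Ondbel is earned (B3).
With Ondbel and Qortor, Selelm is earned (B1).
Wexzel would need Ondfen, Marule, and Selelm (B8), but Ondfen is never earned. Ondfen would need Morrho and Qortor (B4), but Morrho is never earned. No rule produces Nalyor, and it is not given.

Selelm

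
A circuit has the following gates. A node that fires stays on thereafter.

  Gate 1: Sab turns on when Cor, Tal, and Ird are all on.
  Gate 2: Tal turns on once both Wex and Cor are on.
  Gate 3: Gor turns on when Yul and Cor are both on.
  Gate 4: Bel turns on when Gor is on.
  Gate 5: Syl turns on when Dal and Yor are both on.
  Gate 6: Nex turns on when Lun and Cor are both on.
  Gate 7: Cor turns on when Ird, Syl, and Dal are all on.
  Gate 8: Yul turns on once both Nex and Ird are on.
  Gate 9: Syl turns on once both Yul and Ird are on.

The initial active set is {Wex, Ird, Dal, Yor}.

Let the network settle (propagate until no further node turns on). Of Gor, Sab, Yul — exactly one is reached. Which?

Sab

Gate 5: Dal and Yor on → Syl on.
Gate 7: Ird, Syl, and Dal on → Cor on.
Wex and Cor are on, so Tal turns on (Gate 2).
Gate 1: Cor, Tal, and Ird on → Sab on.
Yul would need Nex and Ird (Gate 8), but Nex never turns on. Gor would need Yul and Cor (Gate 3), but Yul never turns on.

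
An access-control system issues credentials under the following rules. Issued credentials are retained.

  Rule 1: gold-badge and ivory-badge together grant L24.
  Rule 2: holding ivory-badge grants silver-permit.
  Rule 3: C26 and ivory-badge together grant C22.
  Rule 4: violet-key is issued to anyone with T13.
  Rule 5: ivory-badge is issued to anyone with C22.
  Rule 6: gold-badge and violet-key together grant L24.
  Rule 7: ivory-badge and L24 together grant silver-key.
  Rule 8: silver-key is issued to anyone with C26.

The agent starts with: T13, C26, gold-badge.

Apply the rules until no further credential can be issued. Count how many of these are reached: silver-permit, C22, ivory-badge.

silver-permit would need ivory-badge (Rule 2), but ivory-badge is never granted.
C22 would need C26 and ivory-badge (Rule 3), but ivory-badge is never granted.
ivory-badge would need C22 (Rule 5), but C22 is never granted.
None of the 3 are reached.

0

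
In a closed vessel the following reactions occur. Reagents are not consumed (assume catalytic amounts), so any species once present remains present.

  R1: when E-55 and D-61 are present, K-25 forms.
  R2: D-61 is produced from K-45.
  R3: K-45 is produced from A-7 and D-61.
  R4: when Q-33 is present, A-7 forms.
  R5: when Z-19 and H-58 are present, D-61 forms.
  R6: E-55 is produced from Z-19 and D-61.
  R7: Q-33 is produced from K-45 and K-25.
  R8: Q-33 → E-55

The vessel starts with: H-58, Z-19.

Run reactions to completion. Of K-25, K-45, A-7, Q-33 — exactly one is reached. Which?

Z-19 and H-58 present → D-61 forms (R5).
Z-19 and D-61 present → E-55 forms (R6).
E-55 and D-61 present → K-25 forms (R1).
K-45 would need A-7 and D-61 (R3), but A-7 never forms. A-7 would need Q-33 (R4), but Q-33 never forms. Q-33 would need K-45 and K-25 (R7), but K-45 never forms.

K-25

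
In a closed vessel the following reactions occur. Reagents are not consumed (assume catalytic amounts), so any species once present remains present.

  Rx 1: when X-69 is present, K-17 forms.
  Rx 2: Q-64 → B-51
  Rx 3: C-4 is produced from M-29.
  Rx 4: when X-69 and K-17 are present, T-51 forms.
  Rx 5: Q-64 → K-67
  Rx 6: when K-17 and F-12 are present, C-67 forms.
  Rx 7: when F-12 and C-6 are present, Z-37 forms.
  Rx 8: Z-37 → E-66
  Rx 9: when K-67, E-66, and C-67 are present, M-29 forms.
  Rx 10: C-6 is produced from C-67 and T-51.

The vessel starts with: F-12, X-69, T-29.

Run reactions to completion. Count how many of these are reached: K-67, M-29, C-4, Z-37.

1

X-69 present → K-17 forms (Rx 1).
K-17 and F-12 present → C-67 forms (Rx 6).
X-69 and K-17 present → T-51 forms (Rx 4).
C-67 and T-51 present → C-6 forms (Rx 10).
F-12 and C-6 present → Z-37 forms (Rx 7).
K-67 would need Q-64 (Rx 5), but Q-64 never forms.
M-29 would need K-67, E-66, and C-67 (Rx 9), but K-67 never forms.
C-4 would need M-29 (Rx 3), but M-29 never forms.
Z-37: reached.
Reached: Z-37 — 1 of the 4.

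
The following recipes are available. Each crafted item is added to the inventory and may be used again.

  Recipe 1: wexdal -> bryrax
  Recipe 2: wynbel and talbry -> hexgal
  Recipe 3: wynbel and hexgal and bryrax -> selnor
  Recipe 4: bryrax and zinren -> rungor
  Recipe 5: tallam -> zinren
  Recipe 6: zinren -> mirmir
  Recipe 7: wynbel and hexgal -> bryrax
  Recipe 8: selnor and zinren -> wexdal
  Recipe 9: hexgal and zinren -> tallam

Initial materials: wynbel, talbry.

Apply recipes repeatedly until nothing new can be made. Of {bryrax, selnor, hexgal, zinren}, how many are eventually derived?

3

wynbel and talbry -> hexgal (Recipe 2).
Using Recipe 7, wynbel and hexgal make bryrax.
wynbel and hexgal and bryrax -> selnor (Recipe 3).
bryrax: reached.
selnor: reached.
hexgal: reached.
zinren would need tallam (Recipe 5), but tallam is never obtained.
Reached: bryrax, selnor, and hexgal — 3 of the 4.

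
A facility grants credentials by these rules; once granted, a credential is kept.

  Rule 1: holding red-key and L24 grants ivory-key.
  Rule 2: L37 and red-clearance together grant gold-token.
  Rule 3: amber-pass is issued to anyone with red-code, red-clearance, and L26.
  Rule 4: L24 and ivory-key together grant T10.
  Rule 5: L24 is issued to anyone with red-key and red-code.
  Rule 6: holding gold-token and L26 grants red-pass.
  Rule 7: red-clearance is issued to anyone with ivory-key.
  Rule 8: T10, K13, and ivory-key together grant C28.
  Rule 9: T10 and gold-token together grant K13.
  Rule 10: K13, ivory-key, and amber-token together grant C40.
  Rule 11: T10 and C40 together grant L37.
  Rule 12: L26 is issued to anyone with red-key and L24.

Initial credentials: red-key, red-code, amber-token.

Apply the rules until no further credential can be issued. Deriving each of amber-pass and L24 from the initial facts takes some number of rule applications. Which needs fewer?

L24

L24: Holding red-key and red-code grants L24 (Rule 5). [1 rule application]
amber-pass: Holding red-key and red-code grants L24 (Rule 5). Holding red-key and L24 grants L26 (Rule 12). Holding red-key and L24 grants ivory-key (Rule 1). Holding ivory-key grants red-clearance (Rule 7). Holding red-code, red-clearance, and L26 grants amber-pass (Rule 3). [5 rule applications]
L24 needs fewer.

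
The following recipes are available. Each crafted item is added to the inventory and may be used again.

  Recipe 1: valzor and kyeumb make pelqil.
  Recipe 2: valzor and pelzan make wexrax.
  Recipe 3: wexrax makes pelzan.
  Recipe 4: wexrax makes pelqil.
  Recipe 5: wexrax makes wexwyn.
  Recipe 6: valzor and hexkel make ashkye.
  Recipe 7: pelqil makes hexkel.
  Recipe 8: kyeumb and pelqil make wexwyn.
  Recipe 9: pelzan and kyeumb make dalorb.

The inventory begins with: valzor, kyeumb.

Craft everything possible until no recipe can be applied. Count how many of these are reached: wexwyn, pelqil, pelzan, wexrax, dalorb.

2

Using Recipe 1, valzor and kyeumb make pelqil.
kyeumb and pelqil → wexwyn (Recipe 8).
wexwyn: reached.
pelqil: reached.
pelzan would need wexrax (Recipe 3), but wexrax is never obtained.
wexrax would need valzor and pelzan (Recipe 2), but pelzan is never obtained.
dalorb would need pelzan and kyeumb (Recipe 9), but pelzan is never obtained.
Reached: wexwyn and pelqil — 2 of the 5.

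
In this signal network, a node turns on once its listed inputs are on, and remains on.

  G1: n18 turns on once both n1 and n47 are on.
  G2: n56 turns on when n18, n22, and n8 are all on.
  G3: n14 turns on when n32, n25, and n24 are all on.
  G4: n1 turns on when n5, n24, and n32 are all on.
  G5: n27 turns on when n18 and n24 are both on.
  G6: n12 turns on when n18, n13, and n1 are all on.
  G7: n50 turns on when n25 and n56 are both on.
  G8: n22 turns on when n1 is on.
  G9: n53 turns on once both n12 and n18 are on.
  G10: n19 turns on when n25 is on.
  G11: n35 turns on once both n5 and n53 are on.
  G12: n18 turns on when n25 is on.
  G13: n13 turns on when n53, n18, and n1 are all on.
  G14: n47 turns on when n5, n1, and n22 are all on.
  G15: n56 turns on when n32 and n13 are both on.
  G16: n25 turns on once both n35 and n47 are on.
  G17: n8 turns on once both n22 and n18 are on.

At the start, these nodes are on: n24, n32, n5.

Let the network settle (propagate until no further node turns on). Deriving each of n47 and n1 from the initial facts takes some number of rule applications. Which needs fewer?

n1

n1: n5, n24, and n32 are on, so n1 turns on (G4). [1 rule application]
n47: n5, n24, and n32 are on, so n1 turns on (G4). n1 is on, so n22 turns on (G8). G14: n5, n1, and n22 on → n47 on. [3 rule applications]
n1 needs fewer.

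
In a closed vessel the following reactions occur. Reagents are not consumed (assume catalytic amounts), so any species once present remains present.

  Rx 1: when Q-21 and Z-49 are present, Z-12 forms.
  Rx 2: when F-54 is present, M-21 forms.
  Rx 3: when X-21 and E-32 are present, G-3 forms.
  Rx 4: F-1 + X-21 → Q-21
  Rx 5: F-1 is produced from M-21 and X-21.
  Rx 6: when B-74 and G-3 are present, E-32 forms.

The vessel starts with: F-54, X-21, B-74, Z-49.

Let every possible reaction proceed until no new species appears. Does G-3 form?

G-3 would need X-21 and E-32 (Rx 3), but E-32 never forms.

No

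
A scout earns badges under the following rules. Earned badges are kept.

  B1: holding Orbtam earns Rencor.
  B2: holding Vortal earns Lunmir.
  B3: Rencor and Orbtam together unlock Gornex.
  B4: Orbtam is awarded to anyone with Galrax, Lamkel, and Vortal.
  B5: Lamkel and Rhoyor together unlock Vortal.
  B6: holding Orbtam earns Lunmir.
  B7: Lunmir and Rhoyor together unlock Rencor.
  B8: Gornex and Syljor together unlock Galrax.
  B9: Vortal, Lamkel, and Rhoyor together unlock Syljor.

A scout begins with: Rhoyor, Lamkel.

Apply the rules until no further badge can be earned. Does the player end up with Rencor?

Yes

With Lamkel and Rhoyor, Vortal is earned (B5).
With Vortal, Lunmir is earned (B2).
With Lunmir and Rhoyor, Rencor is earned (B7).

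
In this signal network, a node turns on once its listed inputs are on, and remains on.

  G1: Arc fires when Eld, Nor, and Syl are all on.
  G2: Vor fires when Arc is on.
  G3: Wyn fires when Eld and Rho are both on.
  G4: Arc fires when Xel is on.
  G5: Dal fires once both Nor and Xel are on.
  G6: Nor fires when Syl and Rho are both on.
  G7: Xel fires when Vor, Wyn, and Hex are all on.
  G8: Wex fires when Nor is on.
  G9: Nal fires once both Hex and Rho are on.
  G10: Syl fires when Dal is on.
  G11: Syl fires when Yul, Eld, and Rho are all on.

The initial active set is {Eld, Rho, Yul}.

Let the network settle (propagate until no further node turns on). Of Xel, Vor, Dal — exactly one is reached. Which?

Yul, Eld, and Rho are on, so Syl fires (G11).
G6: Syl and Rho on → Nor on.
G1: Eld, Nor, and Syl on → Arc on.
G2: Arc on → Vor on.
Dal would need Nor and Xel (G5), but Xel never turns on. Xel would need Vor, Wyn, and Hex (G7), but Hex never turns on.

Vor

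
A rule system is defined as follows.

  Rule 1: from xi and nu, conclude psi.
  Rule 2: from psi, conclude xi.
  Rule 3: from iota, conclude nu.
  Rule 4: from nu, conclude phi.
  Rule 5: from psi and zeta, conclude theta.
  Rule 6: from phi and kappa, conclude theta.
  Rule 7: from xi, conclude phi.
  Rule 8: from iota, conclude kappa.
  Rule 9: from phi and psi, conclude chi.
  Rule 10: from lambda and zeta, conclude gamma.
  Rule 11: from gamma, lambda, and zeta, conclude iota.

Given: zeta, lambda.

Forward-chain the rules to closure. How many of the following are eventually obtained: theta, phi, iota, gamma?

From lambda and zeta, Rule 10 gives gamma.
From gamma, lambda, and zeta, Rule 11 gives iota.
iota holds, so kappa follows (Rule 8).
From iota, Rule 3 gives nu.
nu holds, so phi follows (Rule 4).
phi and kappa hold, so theta follows (Rule 6).
theta: reached.
phi: reached.
iota: reached.
gamma: reached.
All 4 are reached.

4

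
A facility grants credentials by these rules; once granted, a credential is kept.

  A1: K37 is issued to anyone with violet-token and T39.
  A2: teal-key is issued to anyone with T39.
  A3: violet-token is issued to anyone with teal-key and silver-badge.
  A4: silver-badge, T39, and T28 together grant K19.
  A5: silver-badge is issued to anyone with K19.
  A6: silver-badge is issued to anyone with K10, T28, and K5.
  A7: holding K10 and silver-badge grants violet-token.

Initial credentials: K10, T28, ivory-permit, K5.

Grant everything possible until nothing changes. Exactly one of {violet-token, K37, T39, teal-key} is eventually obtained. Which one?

violet-token

Holding K10, T28, and K5 grants silver-badge (A6).
Holding K10 and silver-badge grants violet-token (A7).
teal-key would need T39 (A2), but T39 is never granted. No rule produces T39, and it is not given. K37 would need violet-token and T39 (A1), but T39 is never granted.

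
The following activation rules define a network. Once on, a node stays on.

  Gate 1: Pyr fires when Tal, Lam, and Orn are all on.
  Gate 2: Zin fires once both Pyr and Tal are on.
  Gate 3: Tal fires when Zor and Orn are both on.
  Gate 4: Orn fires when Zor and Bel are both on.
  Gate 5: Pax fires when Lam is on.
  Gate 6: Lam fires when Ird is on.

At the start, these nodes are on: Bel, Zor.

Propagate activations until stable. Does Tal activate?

Yes

Zor and Bel are on, so Orn fires (Gate 4).
Gate 3: Zor and Orn on → Tal on.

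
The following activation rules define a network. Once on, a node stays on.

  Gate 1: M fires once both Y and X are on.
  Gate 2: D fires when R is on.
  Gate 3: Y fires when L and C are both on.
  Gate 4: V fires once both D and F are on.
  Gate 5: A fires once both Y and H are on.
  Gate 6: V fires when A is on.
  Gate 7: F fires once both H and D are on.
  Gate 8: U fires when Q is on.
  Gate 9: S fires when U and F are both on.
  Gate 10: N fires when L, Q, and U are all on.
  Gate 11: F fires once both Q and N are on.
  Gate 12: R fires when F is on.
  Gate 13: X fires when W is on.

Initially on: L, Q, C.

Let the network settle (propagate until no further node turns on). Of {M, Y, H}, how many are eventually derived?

1

Gate 3: L and C on → Y on.
M would need Y and X (Gate 1), but X never turns on.
Y: reached.
No rule produces H, and it is not given.
Reached: Y — 1 of the 3.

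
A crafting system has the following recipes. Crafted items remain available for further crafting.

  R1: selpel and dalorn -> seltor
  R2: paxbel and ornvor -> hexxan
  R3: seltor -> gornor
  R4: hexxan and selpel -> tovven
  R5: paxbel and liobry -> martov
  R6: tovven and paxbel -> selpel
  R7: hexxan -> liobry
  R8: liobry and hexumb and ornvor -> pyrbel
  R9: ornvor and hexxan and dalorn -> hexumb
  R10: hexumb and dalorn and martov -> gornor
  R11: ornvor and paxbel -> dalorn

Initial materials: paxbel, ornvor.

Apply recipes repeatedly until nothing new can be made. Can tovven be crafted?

tovven would need hexxan and selpel (R4), but selpel is never obtained.

No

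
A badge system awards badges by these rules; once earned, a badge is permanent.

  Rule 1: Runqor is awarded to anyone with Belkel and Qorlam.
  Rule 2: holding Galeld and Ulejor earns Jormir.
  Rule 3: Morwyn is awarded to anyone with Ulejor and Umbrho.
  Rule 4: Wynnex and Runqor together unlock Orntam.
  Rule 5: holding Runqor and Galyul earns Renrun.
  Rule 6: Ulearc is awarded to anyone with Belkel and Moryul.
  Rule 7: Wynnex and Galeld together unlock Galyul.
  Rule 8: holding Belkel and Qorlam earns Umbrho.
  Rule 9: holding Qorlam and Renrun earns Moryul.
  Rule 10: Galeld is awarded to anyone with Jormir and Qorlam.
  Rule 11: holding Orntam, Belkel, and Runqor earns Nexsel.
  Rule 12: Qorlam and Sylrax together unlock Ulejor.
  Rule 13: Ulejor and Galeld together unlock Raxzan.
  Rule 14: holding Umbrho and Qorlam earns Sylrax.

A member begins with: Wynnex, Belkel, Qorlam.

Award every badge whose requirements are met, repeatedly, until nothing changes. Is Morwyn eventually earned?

With Belkel and Qorlam, Umbrho is earned (Rule 8).
With Umbrho and Qorlam, Sylrax is earned (Rule 14).
With Qorlam and Sylrax, Ulejor is earned (Rule 12).
With Ulejor and Umbrho, Morwyn is earned (Rule 3).

Yes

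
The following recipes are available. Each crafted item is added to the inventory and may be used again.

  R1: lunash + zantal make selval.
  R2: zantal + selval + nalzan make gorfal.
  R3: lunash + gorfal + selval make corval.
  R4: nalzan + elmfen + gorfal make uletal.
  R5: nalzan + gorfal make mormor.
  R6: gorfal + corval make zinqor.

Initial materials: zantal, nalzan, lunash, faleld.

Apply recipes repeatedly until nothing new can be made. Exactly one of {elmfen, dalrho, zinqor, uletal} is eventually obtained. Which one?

Using R1, lunash and zantal make selval.
Using R2, zantal, selval, and nalzan make gorfal.
Using R3, lunash, gorfal, and selval make corval.
Using R6, gorfal and corval make zinqor.
uletal would need nalzan, elmfen, and gorfal (R4), but elmfen is never obtained. No rule produces dalrho, and it is not given. No rule produces elmfen, and it is not given.

zinqor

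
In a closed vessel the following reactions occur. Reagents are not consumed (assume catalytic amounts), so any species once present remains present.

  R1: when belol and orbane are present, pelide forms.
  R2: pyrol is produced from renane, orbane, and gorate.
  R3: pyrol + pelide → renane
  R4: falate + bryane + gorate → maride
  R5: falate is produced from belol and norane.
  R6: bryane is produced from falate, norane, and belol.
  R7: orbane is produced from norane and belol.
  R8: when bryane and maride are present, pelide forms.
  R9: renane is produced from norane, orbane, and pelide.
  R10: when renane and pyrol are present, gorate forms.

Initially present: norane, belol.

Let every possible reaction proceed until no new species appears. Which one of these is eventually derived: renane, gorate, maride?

norane and belol present → orbane forms (R7).
belol and orbane present → pelide forms (R1).
norane, orbane, and pelide present → renane forms (R9).
maride would need falate, bryane, and gorate (R4), but gorate never forms. gorate would need renane and pyrol (R10), but pyrol never forms.

renane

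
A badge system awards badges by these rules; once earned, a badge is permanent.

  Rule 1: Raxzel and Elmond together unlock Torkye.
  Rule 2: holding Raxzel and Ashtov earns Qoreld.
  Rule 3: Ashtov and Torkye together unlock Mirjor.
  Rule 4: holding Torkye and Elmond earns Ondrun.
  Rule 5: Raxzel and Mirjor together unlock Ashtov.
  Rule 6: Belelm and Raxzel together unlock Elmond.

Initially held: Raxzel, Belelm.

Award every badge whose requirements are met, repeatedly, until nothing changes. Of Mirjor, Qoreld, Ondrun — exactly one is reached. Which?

With Belelm and Raxzel, Elmond is earned (Rule 6).
With Raxzel and Elmond, Torkye is earned (Rule 1).
With Torkye and Elmond, Ondrun is earned (Rule 4).
Qoreld would need Raxzel and Ashtov (Rule 2), but Ashtov is never earned. Mirjor would need Ashtov and Torkye (Rule 3), but Ashtov is never earned.

Ondrun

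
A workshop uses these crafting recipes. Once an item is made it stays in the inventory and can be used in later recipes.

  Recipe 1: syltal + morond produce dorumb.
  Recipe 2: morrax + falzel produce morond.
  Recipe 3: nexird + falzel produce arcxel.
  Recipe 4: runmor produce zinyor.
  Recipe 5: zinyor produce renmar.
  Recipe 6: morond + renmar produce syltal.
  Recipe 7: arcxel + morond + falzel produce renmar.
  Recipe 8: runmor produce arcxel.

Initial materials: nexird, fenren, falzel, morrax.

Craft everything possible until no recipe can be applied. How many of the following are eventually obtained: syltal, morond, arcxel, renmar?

4

morrax + falzel → morond (Recipe 2).
nexird + falzel → arcxel (Recipe 3).
arcxel + morond + falzel → renmar (Recipe 7).
Using Recipe 6, morond and renmar make syltal.
syltal: reached.
morond: reached.
arcxel: reached.
renmar: reached.
All 4 are reached.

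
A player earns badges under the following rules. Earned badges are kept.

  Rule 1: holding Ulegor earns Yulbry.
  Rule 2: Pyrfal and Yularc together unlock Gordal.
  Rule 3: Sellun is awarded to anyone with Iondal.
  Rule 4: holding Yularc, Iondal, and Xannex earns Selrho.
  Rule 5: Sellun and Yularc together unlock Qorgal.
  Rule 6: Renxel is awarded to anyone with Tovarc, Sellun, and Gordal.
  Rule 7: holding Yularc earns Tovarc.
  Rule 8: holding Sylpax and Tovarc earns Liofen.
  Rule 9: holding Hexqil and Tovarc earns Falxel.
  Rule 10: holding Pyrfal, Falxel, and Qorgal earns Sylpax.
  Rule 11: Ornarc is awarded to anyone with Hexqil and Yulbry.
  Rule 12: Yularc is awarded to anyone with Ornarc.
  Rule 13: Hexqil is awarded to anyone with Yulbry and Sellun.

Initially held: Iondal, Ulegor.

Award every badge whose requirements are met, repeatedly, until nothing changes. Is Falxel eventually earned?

With Iondal, Sellun is earned (Rule 3).
With Ulegor, Yulbry is earned (Rule 1).
With Yulbry and Sellun, Hexqil is earned (Rule 13).
With Hexqil and Yulbry, Ornarc is earned (Rule 11).
With Ornarc, Yularc is earned (Rule 12).
With Yularc, Tovarc is earned (Rule 7).
With Hexqil and Tovarc, Falxel is earned (Rule 9).

Yes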